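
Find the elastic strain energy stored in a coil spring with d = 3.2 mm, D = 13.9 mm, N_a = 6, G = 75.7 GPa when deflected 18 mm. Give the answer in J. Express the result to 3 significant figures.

9.98 J

k = Gd⁴/(8D³N_a) = (75.7×10³)(3.2⁴)/(8·13.9³·6) = 61.576 N/mm
U = ½kδ² = 0.5 × 61.576 × 18² = 9975.3 N·mm = 9.9753 J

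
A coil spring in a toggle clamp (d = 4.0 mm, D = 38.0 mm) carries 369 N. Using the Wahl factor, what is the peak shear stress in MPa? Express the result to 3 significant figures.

643 MPa

Spring index C = D/d = 38.0/4.0 = 9.5000
K_W = (4C−1)/(4C−4) + 0.615/C = 37.000/34.000 + 0.0647 = 1.1530
τ₀ = 8FD/(πd³) = 8·369·38.0/(π·4.0³) = 112176/201.06 = 557.92 MPa
τ_max = K·τ₀ = 1.1530 × 557.92 = 643.26 MPa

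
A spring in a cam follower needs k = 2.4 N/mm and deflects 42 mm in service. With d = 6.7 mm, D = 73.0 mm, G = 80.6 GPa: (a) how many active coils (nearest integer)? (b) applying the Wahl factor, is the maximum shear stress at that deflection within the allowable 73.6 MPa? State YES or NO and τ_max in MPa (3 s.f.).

N_a = Gd⁴/(8D³k) = (80.6×10³)(6.7⁴)/(8·73.0³·2.4) = 21.75 → N_a = 22
Actual rate k = Gd⁴/(8D³·22) = 2.3722 N/mm
Working load F = kδ = 2.3722·42 = 99.633 N
C = 73.0/6.7 = 10.8955; K_W = (4C−1)/(4C−4)+0.615/C = 1.1322
τ_max = K_W·8FD/(πd³) = 1.1322·61.58 = 69.723 MPa
τ_max ≤ 73.6 MPa → acceptable

(a) 22 coils; (b) YES, τ_max = 69.7 MPa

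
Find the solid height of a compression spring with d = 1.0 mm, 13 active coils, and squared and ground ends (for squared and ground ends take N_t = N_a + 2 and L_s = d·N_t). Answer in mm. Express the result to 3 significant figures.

squared and ground ends: N_t = N_a + 2 = 13 + 2 = 15
L_s = d·N_t = 1.0 × 15 = 15 mm

15.0 mm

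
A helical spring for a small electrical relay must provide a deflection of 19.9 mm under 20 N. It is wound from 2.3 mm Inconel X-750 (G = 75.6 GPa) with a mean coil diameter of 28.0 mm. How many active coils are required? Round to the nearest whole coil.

Required rate k = F/δ = 20/19.9 = 1.005 N/mm
N_a = Gd⁴/(8D³k) = (75.6×10³ × 2.3⁴)/(8 × 28.0³ × 1.005)
    = 2.1156e+06 / 176498 = 11.99 → 12 coils

12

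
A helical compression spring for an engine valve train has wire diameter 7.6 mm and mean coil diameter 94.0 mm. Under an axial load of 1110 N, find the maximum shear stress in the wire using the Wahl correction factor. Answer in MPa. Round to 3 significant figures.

Spring index C = D/d = 94.0/7.6 = 12.3684
K_W = (4C−1)/(4C−4) + 0.615/C = 48.474/45.474 + 0.0497 = 1.1157
τ₀ = 8FD/(πd³) = 8·1110·94.0/(π·7.6³) = 834720/1379.1 = 605.27 MPa
τ_max = K·τ₀ = 1.1157 × 605.27 = 675.3 MPa

675 MPa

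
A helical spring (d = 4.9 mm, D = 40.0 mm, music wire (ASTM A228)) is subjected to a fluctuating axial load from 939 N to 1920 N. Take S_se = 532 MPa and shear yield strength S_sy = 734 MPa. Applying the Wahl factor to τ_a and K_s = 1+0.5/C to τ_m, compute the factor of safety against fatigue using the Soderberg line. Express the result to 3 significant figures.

0.366

C = D/d = 40.0/4.9 = 8.1633; K_W = (4C−1)/(4C−4)+0.615/C = 1.1800; K_s = 1+0.5/C = 1.0613
F_a = (F_max−F_min)/2 = 490.5 N; F_m = (F_max+F_min)/2 = 1429.5 N
τ_a = K_W·8F_aD/(πd³) = 1.1800 × 424.67 = 501.13 MPa
τ_m = K_s·8F_mD/(πd³) = 1.0613 × 1237.6 = 1313.5 MPa
Soderberg: 1/n_f = τ_a/S_se + τ_m/S_sy = 501.13/532 + 1313.5/734 = 0.94197 + 1.78944 = 2.7314
n_f = 1/2.7314 = 0.3661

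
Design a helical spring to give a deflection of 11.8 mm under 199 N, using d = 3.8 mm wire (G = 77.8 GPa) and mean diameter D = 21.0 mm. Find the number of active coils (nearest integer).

13

Required rate k = F/δ = 199/11.8 = 16.864 N/mm
N_a = Gd⁴/(8D³k) = (77.8×10³ × 3.8⁴)/(8 × 21.0³ × 16.864)
    = 1.62224e+07 / 1.24945e+06 = 12.98 → 13 coils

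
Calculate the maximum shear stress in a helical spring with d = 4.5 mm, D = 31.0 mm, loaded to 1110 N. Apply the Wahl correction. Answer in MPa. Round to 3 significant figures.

Spring index C = D/d = 31.0/4.5 = 6.8889
K_W = (4C−1)/(4C−4) + 0.615/C = 26.556/23.556 + 0.0893 = 1.2166
τ₀ = 8FD/(πd³) = 8·1110·31.0/(π·4.5³) = 275280/286.28 = 961.58 MPa
τ_max = K·τ₀ = 1.2166 × 961.58 = 1169.9 MPa

1170 MPa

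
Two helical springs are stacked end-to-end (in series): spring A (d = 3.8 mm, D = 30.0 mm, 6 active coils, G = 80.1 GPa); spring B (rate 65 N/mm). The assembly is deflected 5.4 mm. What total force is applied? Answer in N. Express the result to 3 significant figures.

58.1 N

k_A = Gd⁴/(8D³N_a) = (80.1×10³)(3.8⁴)/(8·30.0³·6) = 12.887 N/mm
Series: 1/k_eq = 1/12.887 + 1/65 = 0.09298; k_eq = 10.755 N/mm
F = k_eq·δ = 10.755·5.4 = 58.077 N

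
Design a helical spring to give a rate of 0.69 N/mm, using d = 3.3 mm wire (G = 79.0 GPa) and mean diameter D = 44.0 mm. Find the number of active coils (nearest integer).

N_a = Gd⁴/(8D³k) = (79.0×10³ × 3.3⁴)/(8 × 44.0³ × 0.69)
    = 9.36878e+06 / 470216 = 19.92 → 20 coils

20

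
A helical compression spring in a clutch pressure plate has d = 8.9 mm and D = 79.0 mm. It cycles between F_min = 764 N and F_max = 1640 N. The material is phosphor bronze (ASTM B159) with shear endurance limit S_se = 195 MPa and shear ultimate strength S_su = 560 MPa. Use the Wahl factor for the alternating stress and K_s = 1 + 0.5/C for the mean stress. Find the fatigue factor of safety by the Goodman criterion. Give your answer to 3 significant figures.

C = D/d = 79.0/8.9 = 8.8764; K_W = (4C−1)/(4C−4)+0.615/C = 1.1645; K_s = 1+0.5/C = 1.0563
F_a = (F_max−F_min)/2 = 438 N; F_m = (F_max+F_min)/2 = 1202 N
τ_a = K_W·8F_aD/(πd³) = 1.1645 × 124.99 = 145.55 MPa
τ_m = K_s·8F_mD/(πd³) = 1.0563 × 343.01 = 362.33 MPa
Goodman: 1/n_f = τ_a/S_se + τ_m/S_su = 145.55/195 + 362.33/560 = 0.74641 + 0.64701 = 1.3934
n_f = 1/1.3934 = 0.7177

0.718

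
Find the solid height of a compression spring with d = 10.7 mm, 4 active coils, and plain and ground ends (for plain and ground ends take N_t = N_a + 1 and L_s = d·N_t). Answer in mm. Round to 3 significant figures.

53.5 mm

plain and ground ends: N_t = N_a + 1 = 4 + 1 = 5
L_s = d·N_t = 10.7 × 5 = 53.5 mm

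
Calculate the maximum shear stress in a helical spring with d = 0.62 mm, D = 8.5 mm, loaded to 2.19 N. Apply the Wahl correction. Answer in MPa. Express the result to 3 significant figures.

220 MPa

Spring index C = D/d = 8.5/0.62 = 13.7097
K_W = (4C−1)/(4C−4) + 0.615/C = 53.839/50.839 + 0.0449 = 1.1039
τ₀ = 8FD/(πd³) = 8·2.19·8.5/(π·0.62³) = 148.92/0.74873 = 198.9 MPa
τ_max = K·τ₀ = 1.1039 × 198.9 = 219.56 MPa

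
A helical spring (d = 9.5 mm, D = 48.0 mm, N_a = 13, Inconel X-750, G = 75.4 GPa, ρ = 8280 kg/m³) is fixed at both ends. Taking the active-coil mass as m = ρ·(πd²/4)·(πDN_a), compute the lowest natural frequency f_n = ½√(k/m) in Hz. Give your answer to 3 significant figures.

108 Hz

k = Gd⁴/(8D³N_a) = (75.4×10³)(9.5⁴)/(8·48.0³·13) = 53.396 N/mm = 53396 N/m
Wire length L = πDN_a = π·48.0·13 = 1960.4 mm
m = ρ·(πd²/4)·L = 8280 × 70.882×10⁻⁶ m² × 1.9604 m = 1.1505 kg
f_n = ½√(k/m) = 0.5·√(53396/1.1505) = 0.5·√(46409) = 107.71 Hz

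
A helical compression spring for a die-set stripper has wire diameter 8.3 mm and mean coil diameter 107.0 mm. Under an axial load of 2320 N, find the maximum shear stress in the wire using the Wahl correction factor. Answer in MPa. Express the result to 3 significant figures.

1230 MPa

Spring index C = D/d = 107.0/8.3 = 12.8916
K_W = (4C−1)/(4C−4) + 0.615/C = 50.566/47.566 + 0.0477 = 1.1108
τ₀ = 8FD/(πd³) = 8·2320·107.0/(π·8.3³) = 1.98592e+06/1796.3 = 1105.5 MPa
τ_max = K·τ₀ = 1.1108 × 1105.5 = 1228 MPa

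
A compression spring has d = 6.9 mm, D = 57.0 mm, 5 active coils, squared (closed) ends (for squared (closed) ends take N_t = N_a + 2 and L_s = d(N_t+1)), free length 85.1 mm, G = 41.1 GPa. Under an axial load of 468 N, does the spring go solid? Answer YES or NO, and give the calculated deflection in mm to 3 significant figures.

YES, δ = 37.2 mm

k = Gd⁴/(8D³N_a) = (41.1×10³)(6.9⁴)/(8·57.0³·5) = 12.576 N/mm
N_t = 7; L_s = 6.9·8 = 55.2 mm; δ_solid = L₀ − L_s = 85.1 − 55.2 = 29.9 mm
δ = F/k = 468/12.576 = 37.213 mm
δ ≥ δ_solid → spring goes solid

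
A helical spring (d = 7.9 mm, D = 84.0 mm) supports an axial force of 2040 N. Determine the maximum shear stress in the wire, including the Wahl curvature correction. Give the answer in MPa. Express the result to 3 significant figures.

Spring index C = D/d = 84.0/7.9 = 10.6329
K_W = (4C−1)/(4C−4) + 0.615/C = 41.532/38.532 + 0.0578 = 1.1357
τ₀ = 8FD/(πd³) = 8·2040·84.0/(π·7.9³) = 1.37088e+06/1548.9 = 885.05 MPa
τ_max = K·τ₀ = 1.1357 × 885.05 = 1005.2 MPa

1010 MPa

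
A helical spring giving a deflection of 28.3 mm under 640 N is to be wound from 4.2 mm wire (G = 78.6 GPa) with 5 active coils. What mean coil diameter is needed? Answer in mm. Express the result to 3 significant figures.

30.0 mm

Required rate k = F/δ = 640/28.3 = 22.615 N/mm
D = (Gd⁴/(8N_a·k))^(1/3) = (78.6×10³·4.2⁴/(8·5·22.615))^(1/3)
  = (27037.5)^(1/3) = 30.0139 mm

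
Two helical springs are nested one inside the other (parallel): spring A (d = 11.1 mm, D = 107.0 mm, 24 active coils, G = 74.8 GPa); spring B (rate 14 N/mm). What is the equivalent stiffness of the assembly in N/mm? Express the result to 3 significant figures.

18.8 N/mm

k_A = Gd⁴/(8D³N_a) = (74.8×10³)(11.1⁴)/(8·107.0³·24) = 4.8277 N/mm
Parallel: k_eq = 4.8277 + 14 = 18.828 N/mm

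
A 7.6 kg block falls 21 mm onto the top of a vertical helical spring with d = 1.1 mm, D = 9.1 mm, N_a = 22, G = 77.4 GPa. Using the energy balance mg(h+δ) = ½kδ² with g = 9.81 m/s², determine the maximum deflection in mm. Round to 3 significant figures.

k = Gd⁴/(8D³N_a) = (77.4×10³)(1.1⁴)/(8·9.1³·22) = 0.85443 N/mm
W = mg = 7.6 × 9.81 = 74.556 N
½kδ² − Wδ − Wh = 0 → δ = (W + √(W² + 2kWh))/k
δ = (74.556 + √(5558.6 + 2675.51))/0.85443 = (74.556 + 90.742)/0.85443 = 193.46 mm

193 mm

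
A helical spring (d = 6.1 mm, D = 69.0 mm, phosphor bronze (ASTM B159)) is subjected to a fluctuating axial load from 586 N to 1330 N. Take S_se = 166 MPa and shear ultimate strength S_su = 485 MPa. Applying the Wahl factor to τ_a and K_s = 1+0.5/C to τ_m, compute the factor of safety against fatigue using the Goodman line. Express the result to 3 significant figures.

0.282

C = D/d = 69.0/6.1 = 11.3115; K_W = (4C−1)/(4C−4)+0.615/C = 1.1271; K_s = 1+0.5/C = 1.0442
F_a = (F_max−F_min)/2 = 372 N; F_m = (F_max+F_min)/2 = 958 N
τ_a = K_W·8F_aD/(πd³) = 1.1271 × 287.97 = 324.57 MPa
τ_m = K_s·8F_mD/(πd³) = 1.0442 × 741.59 = 774.37 MPa
Goodman: 1/n_f = τ_a/S_se + τ_m/S_su = 324.57/166 + 774.37/485 = 1.95523 + 1.59664 = 3.5519
n_f = 1/3.5519 = 0.2815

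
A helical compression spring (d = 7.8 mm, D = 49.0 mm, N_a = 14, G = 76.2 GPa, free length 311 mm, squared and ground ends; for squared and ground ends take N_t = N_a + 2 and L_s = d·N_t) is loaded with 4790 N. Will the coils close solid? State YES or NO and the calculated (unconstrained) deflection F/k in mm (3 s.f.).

YES, δ = 224 mm

k = Gd⁴/(8D³N_a) = (76.2×10³)(7.8⁴)/(8·49.0³·14) = 21.406 N/mm
N_t = 16; L_s = 7.8·16 = 124.8 mm; δ_solid = L₀ − L_s = 311 − 124.8 = 186.2 mm
δ = F/k = 4790/21.406 = 223.77 mm
δ ≥ δ_solid → spring goes solid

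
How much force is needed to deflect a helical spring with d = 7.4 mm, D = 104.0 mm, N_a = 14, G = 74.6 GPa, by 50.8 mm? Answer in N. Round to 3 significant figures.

k = Gd⁴/(8D³N_a) = (74.6×10³)(7.4⁴)/(8·104.0³·14) = 1.7756 N/mm
F = k·δ = 1.7756 × 50.8 = 90.201 N

90.2 N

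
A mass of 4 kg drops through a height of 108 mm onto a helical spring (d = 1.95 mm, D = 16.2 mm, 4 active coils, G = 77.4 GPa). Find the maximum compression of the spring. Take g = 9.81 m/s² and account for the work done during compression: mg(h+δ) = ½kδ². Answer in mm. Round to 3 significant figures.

37.2 mm

k = Gd⁴/(8D³N_a) = (77.4×10³)(1.95⁴)/(8·16.2³·4) = 8.2259 N/mm
W = mg = 4 × 9.81 = 39.24 N
½kδ² − Wδ − Wh = 0 → δ = (W + √(W² + 2kWh))/k
δ = (39.24 + √(1539.8 + 69721.6))/8.2259 = (39.24 + 266.95)/8.2259 = 37.222 mm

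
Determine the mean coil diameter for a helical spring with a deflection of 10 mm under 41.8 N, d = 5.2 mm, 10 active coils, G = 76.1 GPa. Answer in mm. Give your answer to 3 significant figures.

55.0 mm

Required rate k = F/δ = 41.8/10 = 4.18 N/mm
D = (Gd⁴/(8N_a·k))^(1/3) = (76.1×10³·5.2⁴/(8·10·4.18))^(1/3)
  = (166392)^(1/3) = 55.0018 mm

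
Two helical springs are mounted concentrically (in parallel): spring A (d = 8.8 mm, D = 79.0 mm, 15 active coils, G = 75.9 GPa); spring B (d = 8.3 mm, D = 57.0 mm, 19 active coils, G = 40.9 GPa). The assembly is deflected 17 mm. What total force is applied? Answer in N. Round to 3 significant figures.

k_A = Gd⁴/(8D³N_a) = (75.9×10³)(8.8⁴)/(8·79.0³·15) = 7.6933 N/mm
k_B = Gd⁴/(8D³N_a) = (40.9×10³)(8.3⁴)/(8·57.0³·19) = 6.8955 N/mm
Parallel: k_eq = 7.6933 + 6.8955 = 14.589 N/mm
F = k_eq·δ = 14.589·17 = 248.01 N

248 N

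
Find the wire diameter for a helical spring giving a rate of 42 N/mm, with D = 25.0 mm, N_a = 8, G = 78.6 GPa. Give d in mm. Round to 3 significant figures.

d = (8D³N_a·k / G)^(1/4) = (8·25.0³·8·42 / (78.6×10³))^0.25
  = (534.35)^0.25 = 4.8079 mm

4.81 mm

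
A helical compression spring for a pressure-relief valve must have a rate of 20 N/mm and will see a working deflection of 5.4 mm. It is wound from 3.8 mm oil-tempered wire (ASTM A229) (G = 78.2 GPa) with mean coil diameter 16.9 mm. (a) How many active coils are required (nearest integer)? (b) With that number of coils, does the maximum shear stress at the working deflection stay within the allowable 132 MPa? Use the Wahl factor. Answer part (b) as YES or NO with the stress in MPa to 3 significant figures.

N_a = Gd⁴/(8D³k) = (78.2×10³)(3.8⁴)/(8·16.9³·20) = 21.11 → N_a = 21
Actual rate k = Gd⁴/(8D³·21) = 20.108 N/mm
Working load F = kδ = 20.108·5.4 = 108.58 N
C = 16.9/3.8 = 4.4474; K_W = (4C−1)/(4C−4)+0.615/C = 1.3558
τ_max = K_W·8FD/(πd³) = 1.3558·85.161 = 115.47 MPa
τ_max ≤ 132 MPa → acceptable

(a) 21 coils; (b) YES, τ_max = 115 MPa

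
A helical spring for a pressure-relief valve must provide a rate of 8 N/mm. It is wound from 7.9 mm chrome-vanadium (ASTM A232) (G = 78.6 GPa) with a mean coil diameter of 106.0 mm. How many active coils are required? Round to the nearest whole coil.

N_a = Gd⁴/(8D³k) = (78.6×10³ × 7.9⁴)/(8 × 106.0³ × 8)
    = 3.06148e+08 / 7.6225e+07 = 4.016 → 4 coils

4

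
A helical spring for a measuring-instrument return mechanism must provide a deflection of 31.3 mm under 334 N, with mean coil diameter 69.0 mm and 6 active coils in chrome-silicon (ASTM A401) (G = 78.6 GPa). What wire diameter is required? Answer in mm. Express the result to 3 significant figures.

6.80 mm

Required rate k = F/δ = 334/31.3 = 10.671 N/mm
d = (8D³N_a·k / G)^(1/4) = (8·69.0³·6·10.671 / (78.6×10³))^0.25
  = (2140.8)^0.25 = 6.8021 mm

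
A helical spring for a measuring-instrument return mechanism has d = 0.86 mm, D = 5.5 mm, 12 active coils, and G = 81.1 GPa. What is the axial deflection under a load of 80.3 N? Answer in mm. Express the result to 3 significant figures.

28.9 mm

k = Gd⁴/(8D³N_a) = (81.1×10³)(0.86⁴)/(8·5.5³·12) = 2.7775 N/mm
δ = F/k = 80.3 / 2.7775 = 28.911 mm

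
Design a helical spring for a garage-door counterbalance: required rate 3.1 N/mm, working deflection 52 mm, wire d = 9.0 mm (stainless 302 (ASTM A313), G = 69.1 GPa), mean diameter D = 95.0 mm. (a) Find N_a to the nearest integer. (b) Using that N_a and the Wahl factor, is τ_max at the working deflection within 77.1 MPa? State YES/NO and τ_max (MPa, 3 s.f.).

(a) 21 coils; (b) YES, τ_max = 61.7 MPa

N_a = Gd⁴/(8D³k) = (69.1×10³)(9.0⁴)/(8·95.0³·3.1) = 21.32 → N_a = 21
Actual rate k = Gd⁴/(8D³·21) = 3.1475 N/mm
Working load F = kδ = 3.1475·52 = 163.67 N
C = 95.0/9.0 = 10.5556; K_W = (4C−1)/(4C−4)+0.615/C = 1.1368
τ_max = K_W·8FD/(πd³) = 1.1368·54.313 = 61.741 MPa
τ_max ≤ 77.1 MPa → acceptable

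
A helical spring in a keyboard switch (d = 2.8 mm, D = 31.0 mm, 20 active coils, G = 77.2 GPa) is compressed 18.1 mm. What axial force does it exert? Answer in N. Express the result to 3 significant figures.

18.0 N

k = Gd⁴/(8D³N_a) = (77.2×10³)(2.8⁴)/(8·31.0³·20) = 0.99551 N/mm
F = k·δ = 0.99551 × 18.1 = 18.019 N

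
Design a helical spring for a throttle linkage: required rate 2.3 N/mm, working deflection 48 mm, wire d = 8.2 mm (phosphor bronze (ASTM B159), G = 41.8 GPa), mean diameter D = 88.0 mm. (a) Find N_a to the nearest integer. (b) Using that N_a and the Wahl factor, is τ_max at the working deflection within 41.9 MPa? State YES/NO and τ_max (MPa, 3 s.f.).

N_a = Gd⁴/(8D³k) = (41.8×10³)(8.2⁴)/(8·88.0³·2.3) = 15.07 → N_a = 15
Actual rate k = Gd⁴/(8D³·15) = 2.311 N/mm
Working load F = kδ = 2.311·48 = 110.93 N
C = 88.0/8.2 = 10.7317; K_W = (4C−1)/(4C−4)+0.615/C = 1.1344
τ_max = K_W·8FD/(πd³) = 1.1344·45.084 = 51.142 MPa
τ_max > 41.9 MPa → exceeds allowable

(a) 15 coils; (b) NO, τ_max = 51.1 MPa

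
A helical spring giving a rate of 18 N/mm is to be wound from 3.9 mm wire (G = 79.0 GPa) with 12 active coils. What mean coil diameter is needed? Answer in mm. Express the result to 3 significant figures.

22.0 mm

D = (Gd⁴/(8N_a·k))^(1/3) = (79.0×10³·3.9⁴/(8·12·18))^(1/3)
  = (10576.5)^(1/3) = 21.9506 mm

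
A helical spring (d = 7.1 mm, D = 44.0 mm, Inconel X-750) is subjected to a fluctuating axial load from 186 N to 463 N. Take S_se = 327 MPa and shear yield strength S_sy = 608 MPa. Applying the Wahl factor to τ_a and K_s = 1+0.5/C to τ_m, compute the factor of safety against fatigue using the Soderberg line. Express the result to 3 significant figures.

2.89

C = D/d = 44.0/7.1 = 6.1972; K_W = (4C−1)/(4C−4)+0.615/C = 1.2435; K_s = 1+0.5/C = 1.0807
F_a = (F_max−F_min)/2 = 138.5 N; F_m = (F_max+F_min)/2 = 324.5 N
τ_a = K_W·8F_aD/(πd³) = 1.2435 × 43.358 = 53.918 MPa
τ_m = K_s·8F_mD/(πd³) = 1.0807 × 101.59 = 109.78 MPa
Soderberg: 1/n_f = τ_a/S_se + τ_m/S_sy = 53.918/327 + 109.78/608 = 0.16489 + 0.18056 = 0.34545
n_f = 1/0.34545 = 2.895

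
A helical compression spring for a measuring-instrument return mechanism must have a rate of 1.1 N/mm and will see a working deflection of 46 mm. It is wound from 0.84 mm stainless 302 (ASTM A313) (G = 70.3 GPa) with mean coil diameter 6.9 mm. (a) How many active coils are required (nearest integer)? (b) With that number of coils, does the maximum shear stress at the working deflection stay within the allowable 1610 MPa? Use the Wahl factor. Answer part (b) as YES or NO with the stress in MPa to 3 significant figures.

(a) 12 coils; (b) NO, τ_max = 1780 MPa

N_a = Gd⁴/(8D³k) = (70.3×10³)(0.84⁴)/(8·6.9³·1.1) = 12.11 → N_a = 12
Actual rate k = Gd⁴/(8D³·12) = 1.1098 N/mm
Working load F = kδ = 1.1098·46 = 51.052 N
C = 6.9/0.84 = 8.2143; K_W = (4C−1)/(4C−4)+0.615/C = 1.1788
τ_max = K_W·8FD/(πd³) = 1.1788·1513.4 = 1784.1 MPa
τ_max > 1610 MPa → exceeds allowable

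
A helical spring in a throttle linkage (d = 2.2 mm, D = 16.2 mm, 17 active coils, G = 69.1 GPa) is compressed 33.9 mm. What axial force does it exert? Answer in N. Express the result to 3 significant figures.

k = Gd⁴/(8D³N_a) = (69.1×10³)(2.2⁴)/(8·16.2³·17) = 2.7995 N/mm
F = k·δ = 2.7995 × 33.9 = 94.904 N

94.9 N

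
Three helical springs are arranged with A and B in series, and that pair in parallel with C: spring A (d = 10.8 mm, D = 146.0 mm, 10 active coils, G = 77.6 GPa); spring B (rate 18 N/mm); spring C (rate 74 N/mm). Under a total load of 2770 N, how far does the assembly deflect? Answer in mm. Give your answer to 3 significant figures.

35.8 mm

k_A = Gd⁴/(8D³N_a) = (77.6×10³)(10.8⁴)/(8·146.0³·10) = 4.2404 N/mm
Springs A,B series: k_AB = 1/(1/4.2404+1/18) = 3.4319 N/mm; parallel with C: k_eq = 3.4319+74 = 77.432 N/mm
δ = F/k_eq = 2770/77.432 = 35.773 mm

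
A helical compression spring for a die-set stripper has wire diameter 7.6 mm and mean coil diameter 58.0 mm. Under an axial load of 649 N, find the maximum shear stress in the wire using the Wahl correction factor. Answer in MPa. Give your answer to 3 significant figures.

Spring index C = D/d = 58.0/7.6 = 7.6316
K_W = (4C−1)/(4C−4) + 0.615/C = 29.526/26.526 + 0.0806 = 1.1937
τ₀ = 8FD/(πd³) = 8·649·58.0/(π·7.6³) = 301136/1379.1 = 218.36 MPa
τ_max = K·τ₀ = 1.1937 × 218.36 = 260.65 MPa

261 MPa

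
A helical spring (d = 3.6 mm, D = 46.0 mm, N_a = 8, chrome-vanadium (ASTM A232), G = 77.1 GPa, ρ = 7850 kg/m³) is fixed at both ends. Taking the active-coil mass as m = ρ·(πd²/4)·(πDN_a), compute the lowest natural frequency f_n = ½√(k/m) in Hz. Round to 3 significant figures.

75.0 Hz

k = Gd⁴/(8D³N_a) = (77.1×10³)(3.6⁴)/(8·46.0³·8) = 2.0788 N/mm = 2078.8 N/m
Wire length L = πDN_a = π·46.0·8 = 1156.1 mm
m = ρ·(πd²/4)·L = 7850 × 10.179×10⁻⁶ m² × 1.1561 m = 0.092377 kg
f_n = ½√(k/m) = 0.5·√(2078.8/0.092377) = 0.5·√(22503) = 75.006 Hz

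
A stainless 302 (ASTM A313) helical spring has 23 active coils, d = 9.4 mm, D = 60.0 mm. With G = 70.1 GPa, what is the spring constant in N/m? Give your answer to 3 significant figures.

13800 N/m

k = Gd⁴/(8D³N_a) = (70.1×10³ × 9.4⁴) / (8 × 60.0³ × 23)
  = 5.47305e+08 / 3.9744e+07 = 13.771 N/mm = 13771 N/m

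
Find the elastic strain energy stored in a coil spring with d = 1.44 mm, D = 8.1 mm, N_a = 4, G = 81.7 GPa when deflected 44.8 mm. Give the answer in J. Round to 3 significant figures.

20.7 J

k = Gd⁴/(8D³N_a) = (81.7×10³)(1.44⁴)/(8·8.1³·4) = 20.657 N/mm
U = ½kδ² = 0.5 × 20.657 × 44.8² = 20730 N·mm = 20.73 J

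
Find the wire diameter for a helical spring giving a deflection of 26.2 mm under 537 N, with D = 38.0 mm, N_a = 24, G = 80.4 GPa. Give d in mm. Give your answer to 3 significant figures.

Required rate k = F/δ = 537/26.2 = 20.496 N/mm
d = (8D³N_a·k / G)^(1/4) = (8·38.0³·24·20.496 / (80.4×10³))^0.25
  = (2685.8)^0.25 = 7.1989 mm

7.20 mm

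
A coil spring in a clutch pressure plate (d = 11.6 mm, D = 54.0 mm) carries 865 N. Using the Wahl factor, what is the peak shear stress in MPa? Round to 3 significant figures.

Spring index C = D/d = 54.0/11.6 = 4.6552
K_W = (4C−1)/(4C−4) + 0.615/C = 17.621/14.621 + 0.1321 = 1.3373
τ₀ = 8FD/(πd³) = 8·865·54.0/(π·11.6³) = 373680/4903.7 = 76.204 MPa
τ_max = K·τ₀ = 1.3373 × 76.204 = 101.91 MPa

102 MPa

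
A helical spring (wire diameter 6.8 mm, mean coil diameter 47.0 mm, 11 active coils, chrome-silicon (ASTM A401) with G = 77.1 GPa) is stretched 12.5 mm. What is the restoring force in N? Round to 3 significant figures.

226 N

k = Gd⁴/(8D³N_a) = (77.1×10³)(6.8⁴)/(8·47.0³·11) = 18.043 N/mm
F = k·δ = 18.043 × 12.5 = 225.54 N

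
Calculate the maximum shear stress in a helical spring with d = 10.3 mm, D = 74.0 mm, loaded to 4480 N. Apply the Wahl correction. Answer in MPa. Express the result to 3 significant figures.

932 MPa

Spring index C = D/d = 74.0/10.3 = 7.1845
K_W = (4C−1)/(4C−4) + 0.615/C = 27.738/24.738 + 0.0856 = 1.2069
τ₀ = 8FD/(πd³) = 8·4480·74.0/(π·10.3³) = 2.65216e+06/3432.9 = 772.57 MPa
τ_max = K·τ₀ = 1.2069 × 772.57 = 932.39 MPa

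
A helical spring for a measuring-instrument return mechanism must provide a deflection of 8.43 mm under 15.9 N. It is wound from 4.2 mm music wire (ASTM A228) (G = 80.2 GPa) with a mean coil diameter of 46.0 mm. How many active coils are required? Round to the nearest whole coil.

Required rate k = F/δ = 15.9/8.43 = 1.8861 N/mm
N_a = Gd⁴/(8D³k) = (80.2×10³ × 4.2⁴)/(8 × 46.0³ × 1.8861)
    = 2.49558e+07 / 1.4687e+06 = 16.99 → 17 coils

17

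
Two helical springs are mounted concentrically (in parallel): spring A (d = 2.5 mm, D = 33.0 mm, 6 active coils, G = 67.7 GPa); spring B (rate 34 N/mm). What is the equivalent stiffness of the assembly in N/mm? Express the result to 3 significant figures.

k_A = Gd⁴/(8D³N_a) = (67.7×10³)(2.5⁴)/(8·33.0³·6) = 1.5331 N/mm
Parallel: k_eq = 1.5331 + 34 = 35.533 N/mm

35.5 N/mm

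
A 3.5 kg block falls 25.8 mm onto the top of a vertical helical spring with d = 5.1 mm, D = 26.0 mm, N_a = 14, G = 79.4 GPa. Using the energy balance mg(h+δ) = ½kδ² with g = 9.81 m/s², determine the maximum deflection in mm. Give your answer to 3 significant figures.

k = Gd⁴/(8D³N_a) = (79.4×10³)(5.1⁴)/(8·26.0³·14) = 27.287 N/mm
W = mg = 3.5 × 9.81 = 34.335 N
½kδ² − Wδ − Wh = 0 → δ = (W + √(W² + 2kWh))/k
δ = (34.335 + √(1178.9 + 48344.8))/27.287 = (34.335 + 222.54)/27.287 = 9.4136 mm

9.41 mm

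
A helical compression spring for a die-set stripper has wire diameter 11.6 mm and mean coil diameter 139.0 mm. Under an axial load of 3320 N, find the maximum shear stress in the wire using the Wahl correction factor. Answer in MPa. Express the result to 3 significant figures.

843 MPa

Spring index C = D/d = 139.0/11.6 = 11.9828
K_W = (4C−1)/(4C−4) + 0.615/C = 46.931/43.931 + 0.0513 = 1.1196
τ₀ = 8FD/(πd³) = 8·3320·139.0/(π·11.6³) = 3.69184e+06/4903.7 = 752.87 MPa
τ_max = K·τ₀ = 1.1196 × 752.87 = 842.92 MPa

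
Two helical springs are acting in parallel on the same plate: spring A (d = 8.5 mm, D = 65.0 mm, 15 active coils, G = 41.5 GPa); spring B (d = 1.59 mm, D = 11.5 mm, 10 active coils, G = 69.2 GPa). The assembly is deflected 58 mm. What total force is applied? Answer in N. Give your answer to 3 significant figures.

k_A = Gd⁴/(8D³N_a) = (41.5×10³)(8.5⁴)/(8·65.0³·15) = 6.5736 N/mm
k_B = Gd⁴/(8D³N_a) = (69.2×10³)(1.59⁴)/(8·11.5³·10) = 3.6351 N/mm
Parallel: k_eq = 6.5736 + 3.6351 = 10.209 N/mm
F = k_eq·δ = 10.209·58 = 592.1 N

592 N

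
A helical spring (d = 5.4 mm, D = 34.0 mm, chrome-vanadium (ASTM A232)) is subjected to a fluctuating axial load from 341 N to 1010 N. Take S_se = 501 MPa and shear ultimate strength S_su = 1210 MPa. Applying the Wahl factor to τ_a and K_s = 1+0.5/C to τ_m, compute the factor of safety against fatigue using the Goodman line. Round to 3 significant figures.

C = D/d = 34.0/5.4 = 6.2963; K_W = (4C−1)/(4C−4)+0.615/C = 1.2393; K_s = 1+0.5/C = 1.0794
F_a = (F_max−F_min)/2 = 334.5 N; F_m = (F_max+F_min)/2 = 675.5 N
τ_a = K_W·8F_aD/(πd³) = 1.2393 × 183.92 = 227.93 MPa
τ_m = K_s·8F_mD/(πd³) = 1.0794 × 371.42 = 400.91 MPa
Goodman: 1/n_f = τ_a/S_se + τ_m/S_su = 227.93/501 + 400.91/1210 = 0.45495 + 0.33133 = 0.78629
n_f = 1/0.78629 = 1.272

1.27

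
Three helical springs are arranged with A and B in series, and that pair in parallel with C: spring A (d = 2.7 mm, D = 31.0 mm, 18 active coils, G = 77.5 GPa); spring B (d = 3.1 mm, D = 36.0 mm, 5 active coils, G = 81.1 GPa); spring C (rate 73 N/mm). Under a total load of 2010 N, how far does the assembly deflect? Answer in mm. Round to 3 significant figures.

k_A = Gd⁴/(8D³N_a) = (77.5×10³)(2.7⁴)/(8·31.0³·18) = 0.96008 N/mm
k_B = Gd⁴/(8D³N_a) = (81.1×10³)(3.1⁴)/(8·36.0³·5) = 4.0133 N/mm
Springs A,B series: k_AB = 1/(1/0.96008+1/4.0133) = 0.77474 N/mm; parallel with C: k_eq = 0.77474+73 = 73.775 N/mm
δ = F/k_eq = 2010/73.775 = 27.245 mm

27.2 mm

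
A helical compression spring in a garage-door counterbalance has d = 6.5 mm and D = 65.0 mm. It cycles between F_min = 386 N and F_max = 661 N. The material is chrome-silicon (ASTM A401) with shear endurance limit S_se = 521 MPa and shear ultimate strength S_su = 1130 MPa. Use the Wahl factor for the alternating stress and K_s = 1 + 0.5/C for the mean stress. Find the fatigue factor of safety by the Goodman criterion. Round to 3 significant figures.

2.10

C = D/d = 65.0/6.5 = 10.0000; K_W = (4C−1)/(4C−4)+0.615/C = 1.1448; K_s = 1+0.5/C = 1.0500
F_a = (F_max−F_min)/2 = 137.5 N; F_m = (F_max+F_min)/2 = 523.5 N
τ_a = K_W·8F_aD/(πd³) = 1.1448 × 82.874 = 94.876 MPa
τ_m = K_s·8F_mD/(πd³) = 1.0500 × 315.52 = 331.3 MPa
Goodman: 1/n_f = τ_a/S_se + τ_m/S_su = 94.876/521 + 331.3/1130 = 0.18210 + 0.29318 = 0.47529
n_f = 1/0.47529 = 2.104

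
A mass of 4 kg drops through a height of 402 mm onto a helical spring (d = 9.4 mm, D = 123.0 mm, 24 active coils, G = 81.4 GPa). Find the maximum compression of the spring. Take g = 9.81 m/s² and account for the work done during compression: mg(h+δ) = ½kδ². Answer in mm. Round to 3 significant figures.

157 mm

k = Gd⁴/(8D³N_a) = (81.4×10³)(9.4⁴)/(8·123.0³·24) = 1.7788 N/mm
W = mg = 4 × 9.81 = 39.24 N
½kδ² − Wδ − Wh = 0 → δ = (W + √(W² + 2kWh))/k
δ = (39.24 + √(1539.8 + 56118.3))/1.7788 = (39.24 + 240.12)/1.7788 = 157.05 mm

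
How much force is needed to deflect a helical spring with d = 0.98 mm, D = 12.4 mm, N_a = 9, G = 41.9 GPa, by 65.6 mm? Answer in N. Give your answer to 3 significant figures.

k = Gd⁴/(8D³N_a) = (41.9×10³)(0.98⁴)/(8·12.4³·9) = 0.28153 N/mm
F = k·δ = 0.28153 × 65.6 = 18.468 N

18.5 N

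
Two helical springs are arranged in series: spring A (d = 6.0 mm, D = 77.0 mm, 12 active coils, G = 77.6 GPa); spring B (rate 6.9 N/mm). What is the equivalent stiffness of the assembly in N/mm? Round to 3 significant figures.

k_A = Gd⁴/(8D³N_a) = (77.6×10³)(6.0⁴)/(8·77.0³·12) = 2.2947 N/mm
Series: 1/k_eq = 1/2.2947 + 1/6.9 = 0.58072; k_eq = 1.722 N/mm

1.72 N/mm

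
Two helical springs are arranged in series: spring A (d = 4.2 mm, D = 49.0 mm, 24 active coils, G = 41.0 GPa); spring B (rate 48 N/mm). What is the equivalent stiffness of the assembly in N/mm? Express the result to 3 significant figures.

0.558 N/mm

k_A = Gd⁴/(8D³N_a) = (41.0×10³)(4.2⁴)/(8·49.0³·24) = 0.5648 N/mm
Series: 1/k_eq = 1/0.5648 + 1/48 = 1.7914; k_eq = 0.55823 N/mm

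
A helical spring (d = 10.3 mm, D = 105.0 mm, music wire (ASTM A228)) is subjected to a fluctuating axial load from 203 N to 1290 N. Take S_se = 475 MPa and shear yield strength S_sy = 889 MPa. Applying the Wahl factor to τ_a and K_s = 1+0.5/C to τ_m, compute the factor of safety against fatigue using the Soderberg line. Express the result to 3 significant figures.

1.87

C = D/d = 105.0/10.3 = 10.1942; K_W = (4C−1)/(4C−4)+0.615/C = 1.1419; K_s = 1+0.5/C = 1.0490
F_a = (F_max−F_min)/2 = 543.5 N; F_m = (F_max+F_min)/2 = 746.5 N
τ_a = K_W·8F_aD/(πd³) = 1.1419 × 132.99 = 151.86 MPa
τ_m = K_s·8F_mD/(πd³) = 1.0490 × 182.66 = 191.62 MPa
Soderberg: 1/n_f = τ_a/S_se + τ_m/S_sy = 151.86/475 + 191.62/889 = 0.31971 + 0.21555 = 0.53525
n_f = 1/0.53525 = 1.868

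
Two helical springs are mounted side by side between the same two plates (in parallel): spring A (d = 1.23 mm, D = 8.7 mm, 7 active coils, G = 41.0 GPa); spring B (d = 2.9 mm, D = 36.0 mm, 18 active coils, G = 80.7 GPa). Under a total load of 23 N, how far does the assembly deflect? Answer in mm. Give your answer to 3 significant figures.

k_A = Gd⁴/(8D³N_a) = (41.0×10³)(1.23⁴)/(8·8.7³·7) = 2.5448 N/mm
k_B = Gd⁴/(8D³N_a) = (80.7×10³)(2.9⁴)/(8·36.0³·18) = 0.84956 N/mm
Parallel: k_eq = 2.5448 + 0.84956 = 3.3944 N/mm
δ = F/k_eq = 23/3.3944 = 6.7759 mm

6.78 mm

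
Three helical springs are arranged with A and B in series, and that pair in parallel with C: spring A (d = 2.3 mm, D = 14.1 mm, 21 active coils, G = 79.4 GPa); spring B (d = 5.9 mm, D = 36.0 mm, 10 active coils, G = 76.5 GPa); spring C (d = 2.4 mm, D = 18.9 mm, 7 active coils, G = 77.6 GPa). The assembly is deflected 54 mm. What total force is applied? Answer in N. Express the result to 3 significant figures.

582 N

k_A = Gd⁴/(8D³N_a) = (79.4×10³)(2.3⁴)/(8·14.1³·21) = 4.7181 N/mm
k_B = Gd⁴/(8D³N_a) = (76.5×10³)(5.9⁴)/(8·36.0³·10) = 24.835 N/mm
k_C = Gd⁴/(8D³N_a) = (77.6×10³)(2.4⁴)/(8·18.9³·7) = 6.8098 N/mm
Springs A,B series: k_AB = 1/(1/4.7181+1/24.835) = 3.9649 N/mm; parallel with C: k_eq = 3.9649+6.8098 = 10.775 N/mm
F = k_eq·δ = 10.775·54 = 581.83 N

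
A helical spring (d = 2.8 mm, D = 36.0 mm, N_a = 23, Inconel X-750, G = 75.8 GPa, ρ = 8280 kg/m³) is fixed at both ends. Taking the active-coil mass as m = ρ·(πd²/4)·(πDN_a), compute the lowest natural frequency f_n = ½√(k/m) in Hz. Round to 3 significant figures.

32.0 Hz

k = Gd⁴/(8D³N_a) = (75.8×10³)(2.8⁴)/(8·36.0³·23) = 0.54272 N/mm = 542.72 N/m
Wire length L = πDN_a = π·36.0·23 = 2601.2 mm
m = ρ·(πd²/4)·L = 8280 × 6.1575×10⁻⁶ m² × 2.6012 m = 0.13262 kg
f_n = ½√(k/m) = 0.5·√(542.72/0.13262) = 0.5·√(4092.2) = 31.985 Hz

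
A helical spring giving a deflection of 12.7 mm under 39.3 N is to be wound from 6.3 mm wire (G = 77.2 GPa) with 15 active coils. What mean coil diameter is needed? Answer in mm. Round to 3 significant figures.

68.9 mm

Required rate k = F/δ = 39.3/12.7 = 3.0945 N/mm
D = (Gd⁴/(8N_a·k))^(1/3) = (77.2×10³·6.3⁴/(8·15·3.0945))^(1/3)
  = (327499)^(1/3) = 68.9292 mm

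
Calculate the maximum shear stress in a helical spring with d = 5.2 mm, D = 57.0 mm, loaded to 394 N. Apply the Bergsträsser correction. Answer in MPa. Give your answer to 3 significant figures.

Spring index C = D/d = 57.0/5.2 = 10.9615
K_B = (4C+2)/(4C−3) = 45.846/40.846 = 1.1224
τ₀ = 8FD/(πd³) = 8·394·57.0/(π·5.2³) = 179664/441.73 = 406.73 MPa
τ_max = K·τ₀ = 1.1224 × 406.73 = 456.51 MPa

457 MPa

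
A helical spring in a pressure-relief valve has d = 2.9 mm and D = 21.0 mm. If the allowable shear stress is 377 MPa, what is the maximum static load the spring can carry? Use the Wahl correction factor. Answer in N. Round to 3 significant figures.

143 N

C = D/d = 21.0/2.9 = 7.2414
K_W = (4C−1)/(4C−4) + 0.615/C = 27.966/24.966 + 0.0849 = 1.2051
τ_max = K·8FD/(πd³) → F_max = τ_allow·πd³/(8DK)
F_max = 377·π·2.9³/(8·21.0·1.2051) = 28886/202.46 = 142.68 N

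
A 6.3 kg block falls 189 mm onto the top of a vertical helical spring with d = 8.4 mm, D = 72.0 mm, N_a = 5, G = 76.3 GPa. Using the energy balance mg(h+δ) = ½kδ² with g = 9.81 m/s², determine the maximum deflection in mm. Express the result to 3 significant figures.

32.8 mm

k = Gd⁴/(8D³N_a) = (76.3×10³)(8.4⁴)/(8·72.0³·5) = 25.444 N/mm
W = mg = 6.3 × 9.81 = 61.803 N
½kδ² − Wδ − Wh = 0 → δ = (W + √(W² + 2kWh))/k
δ = (61.803 + √(3819.6 + 594409))/25.444 = (61.803 + 773.45)/25.444 = 32.827 mm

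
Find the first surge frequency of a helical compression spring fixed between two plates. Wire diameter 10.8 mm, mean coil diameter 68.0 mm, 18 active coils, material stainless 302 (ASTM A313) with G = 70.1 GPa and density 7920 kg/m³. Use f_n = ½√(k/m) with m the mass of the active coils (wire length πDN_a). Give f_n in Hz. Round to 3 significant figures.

k = Gd⁴/(8D³N_a) = (70.1×10³)(10.8⁴)/(8·68.0³·18) = 21.063 N/mm = 21063 N/m
Wire length L = πDN_a = π·68.0·18 = 3845.3 mm
m = ρ·(πd²/4)·L = 7920 × 91.609×10⁻⁶ m² × 3.8453 m = 2.7899 kg
f_n = ½√(k/m) = 0.5·√(21063/2.7899) = 0.5·√(7549.7) = 43.445 Hz

43.4 Hz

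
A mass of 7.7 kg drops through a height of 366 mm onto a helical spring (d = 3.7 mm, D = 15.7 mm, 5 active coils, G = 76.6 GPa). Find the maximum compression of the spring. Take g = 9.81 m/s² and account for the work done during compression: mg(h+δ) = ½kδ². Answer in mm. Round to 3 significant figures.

25.2 mm

k = Gd⁴/(8D³N_a) = (76.6×10³)(3.7⁴)/(8·15.7³·5) = 92.742 N/mm
W = mg = 7.7 × 9.81 = 75.537 N
½kδ² − Wδ − Wh = 0 → δ = (W + √(W² + 2kWh))/k
δ = (75.537 + √(5705.8 + 5.12799e+06))/92.742 = (75.537 + 2265.8)/92.742 = 25.245 mm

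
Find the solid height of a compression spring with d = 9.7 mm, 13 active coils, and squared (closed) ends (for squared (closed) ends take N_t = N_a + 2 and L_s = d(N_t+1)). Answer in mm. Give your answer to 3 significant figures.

squared (closed) ends: N_t = N_a + 2 = 13 + 2 = 15
L_s = d·(N_t+1) = 9.7 × 16 = 155.2 mm

155 mm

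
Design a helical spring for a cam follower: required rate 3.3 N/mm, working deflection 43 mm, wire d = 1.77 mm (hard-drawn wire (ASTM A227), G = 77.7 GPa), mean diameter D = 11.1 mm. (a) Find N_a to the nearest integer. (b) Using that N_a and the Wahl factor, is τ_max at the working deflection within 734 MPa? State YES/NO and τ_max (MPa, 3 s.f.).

N_a = Gd⁴/(8D³k) = (77.7×10³)(1.77⁴)/(8·11.1³·3.3) = 21.12 → N_a = 21
Actual rate k = Gd⁴/(8D³·21) = 3.3192 N/mm
Working load F = kδ = 3.3192·43 = 142.73 N
C = 11.1/1.77 = 6.2712; K_W = (4C−1)/(4C−4)+0.615/C = 1.2404
τ_max = K_W·8FD/(πd³) = 1.2404·727.52 = 902.39 MPa
τ_max > 734 MPa → exceeds allowable

(a) 21 coils; (b) NO, τ_max = 902 MPa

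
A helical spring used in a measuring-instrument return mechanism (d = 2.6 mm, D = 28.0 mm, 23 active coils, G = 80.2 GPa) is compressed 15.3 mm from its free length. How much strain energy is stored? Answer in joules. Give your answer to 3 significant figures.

0.106 J

k = Gd⁴/(8D³N_a) = (80.2×10³)(2.6⁴)/(8·28.0³·23) = 0.90735 N/mm
U = ½kδ² = 0.5 × 0.90735 × 15.3² = 106.2 N·mm = 0.1062 J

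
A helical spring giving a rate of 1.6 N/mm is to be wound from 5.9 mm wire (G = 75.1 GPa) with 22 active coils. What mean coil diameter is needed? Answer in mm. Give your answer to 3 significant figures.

68.6 mm

D = (Gd⁴/(8N_a·k))^(1/3) = (75.1×10³·5.9⁴/(8·22·1.6))^(1/3)
  = (323158)^(1/3) = 68.6233 mm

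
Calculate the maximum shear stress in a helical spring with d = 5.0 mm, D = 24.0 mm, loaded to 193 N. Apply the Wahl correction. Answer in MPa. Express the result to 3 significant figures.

Spring index C = D/d = 24.0/5.0 = 4.8000
K_W = (4C−1)/(4C−4) + 0.615/C = 18.200/15.200 + 0.1281 = 1.3255
τ₀ = 8FD/(πd³) = 8·193·24.0/(π·5.0³) = 37056/392.7 = 94.362 MPa
τ_max = K·τ₀ = 1.3255 × 94.362 = 125.08 MPa

125 MPa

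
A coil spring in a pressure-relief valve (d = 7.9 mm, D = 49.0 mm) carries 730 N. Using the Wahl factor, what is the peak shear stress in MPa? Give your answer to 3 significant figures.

230 MPa

Spring index C = D/d = 49.0/7.9 = 6.2025
K_W = (4C−1)/(4C−4) + 0.615/C = 23.810/20.810 + 0.0992 = 1.2433
τ₀ = 8FD/(πd³) = 8·730·49.0/(π·7.9³) = 286160/1548.9 = 184.75 MPa
τ_max = K·τ₀ = 1.2433 × 184.75 = 229.7 MPa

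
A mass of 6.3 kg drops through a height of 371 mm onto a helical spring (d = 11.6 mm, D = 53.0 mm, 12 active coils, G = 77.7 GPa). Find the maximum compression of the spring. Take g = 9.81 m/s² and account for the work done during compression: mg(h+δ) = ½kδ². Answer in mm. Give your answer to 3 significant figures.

22.2 mm

k = Gd⁴/(8D³N_a) = (77.7×10³)(11.6⁴)/(8·53.0³·12) = 98.436 N/mm
W = mg = 6.3 × 9.81 = 61.803 N
½kδ² − Wδ − Wh = 0 → δ = (W + √(W² + 2kWh))/k
δ = (61.803 + √(3819.6 + 4.51406e+06))/98.436 = (61.803 + 2125.5)/98.436 = 22.221 mm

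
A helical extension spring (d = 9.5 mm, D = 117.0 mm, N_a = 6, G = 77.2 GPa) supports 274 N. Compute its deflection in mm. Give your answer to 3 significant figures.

33.5 mm

k = Gd⁴/(8D³N_a) = (77.2×10³)(9.5⁴)/(8·117.0³·6) = 8.1792 N/mm
δ = F/k = 274 / 8.1792 = 33.499 mm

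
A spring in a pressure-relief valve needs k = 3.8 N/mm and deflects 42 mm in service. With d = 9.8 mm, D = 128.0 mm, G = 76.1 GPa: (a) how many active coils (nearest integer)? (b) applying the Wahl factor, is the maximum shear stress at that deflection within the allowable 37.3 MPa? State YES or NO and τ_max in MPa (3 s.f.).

N_a = Gd⁴/(8D³k) = (76.1×10³)(9.8⁴)/(8·128.0³·3.8) = 11.01 → N_a = 11
Actual rate k = Gd⁴/(8D³·11) = 3.8034 N/mm
Working load F = kδ = 3.8034·42 = 159.74 N
C = 128.0/9.8 = 13.0612; K_W = (4C−1)/(4C−4)+0.615/C = 1.1093
τ_max = K_W·8FD/(πd³) = 1.1093·55.322 = 61.367 MPa
τ_max > 37.3 MPa → exceeds allowable

(a) 11 coils; (b) NO, τ_max = 61.4 MPa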